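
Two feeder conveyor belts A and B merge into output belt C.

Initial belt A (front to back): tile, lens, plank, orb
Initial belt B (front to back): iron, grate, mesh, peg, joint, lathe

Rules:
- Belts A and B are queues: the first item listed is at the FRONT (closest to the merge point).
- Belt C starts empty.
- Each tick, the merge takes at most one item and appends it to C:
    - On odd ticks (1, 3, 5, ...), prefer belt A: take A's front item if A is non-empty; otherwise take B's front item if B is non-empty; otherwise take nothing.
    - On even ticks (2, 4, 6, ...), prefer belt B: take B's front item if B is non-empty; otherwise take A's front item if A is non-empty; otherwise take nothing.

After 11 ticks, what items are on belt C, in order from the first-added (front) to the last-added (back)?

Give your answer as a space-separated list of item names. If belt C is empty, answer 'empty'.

Tick 1: prefer A, take tile from A; A=[lens,plank,orb] B=[iron,grate,mesh,peg,joint,lathe] C=[tile]
Tick 2: prefer B, take iron from B; A=[lens,plank,orb] B=[grate,mesh,peg,joint,lathe] C=[tile,iron]
Tick 3: prefer A, take lens from A; A=[plank,orb] B=[grate,mesh,peg,joint,lathe] C=[tile,iron,lens]
Tick 4: prefer B, take grate from B; A=[plank,orb] B=[mesh,peg,joint,lathe] C=[tile,iron,lens,grate]
Tick 5: prefer A, take plank from A; A=[orb] B=[mesh,peg,joint,lathe] C=[tile,iron,lens,grate,plank]
Tick 6: prefer B, take mesh from B; A=[orb] B=[peg,joint,lathe] C=[tile,iron,lens,grate,plank,mesh]
Tick 7: prefer A, take orb from A; A=[-] B=[peg,joint,lathe] C=[tile,iron,lens,grate,plank,mesh,orb]
Tick 8: prefer B, take peg from B; A=[-] B=[joint,lathe] C=[tile,iron,lens,grate,plank,mesh,orb,peg]
Tick 9: prefer A, take joint from B; A=[-] B=[lathe] C=[tile,iron,lens,grate,plank,mesh,orb,peg,joint]
Tick 10: prefer B, take lathe from B; A=[-] B=[-] C=[tile,iron,lens,grate,plank,mesh,orb,peg,joint,lathe]
Tick 11: prefer A, both empty, nothing taken; A=[-] B=[-] C=[tile,iron,lens,grate,plank,mesh,orb,peg,joint,lathe]

Answer: tile iron lens grate plank mesh orb peg joint lathe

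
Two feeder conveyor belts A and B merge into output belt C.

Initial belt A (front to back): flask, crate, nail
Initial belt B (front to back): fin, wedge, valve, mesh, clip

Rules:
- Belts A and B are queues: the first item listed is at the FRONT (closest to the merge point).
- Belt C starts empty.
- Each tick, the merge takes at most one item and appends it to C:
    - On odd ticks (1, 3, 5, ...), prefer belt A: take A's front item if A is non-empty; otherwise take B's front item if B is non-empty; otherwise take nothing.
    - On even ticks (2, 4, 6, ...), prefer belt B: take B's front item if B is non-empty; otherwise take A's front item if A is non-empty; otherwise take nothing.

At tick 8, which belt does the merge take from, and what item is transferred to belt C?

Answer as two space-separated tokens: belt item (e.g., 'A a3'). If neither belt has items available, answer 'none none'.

Answer: B clip

Derivation:
Tick 1: prefer A, take flask from A; A=[crate,nail] B=[fin,wedge,valve,mesh,clip] C=[flask]
Tick 2: prefer B, take fin from B; A=[crate,nail] B=[wedge,valve,mesh,clip] C=[flask,fin]
Tick 3: prefer A, take crate from A; A=[nail] B=[wedge,valve,mesh,clip] C=[flask,fin,crate]
Tick 4: prefer B, take wedge from B; A=[nail] B=[valve,mesh,clip] C=[flask,fin,crate,wedge]
Tick 5: prefer A, take nail from A; A=[-] B=[valve,mesh,clip] C=[flask,fin,crate,wedge,nail]
Tick 6: prefer B, take valve from B; A=[-] B=[mesh,clip] C=[flask,fin,crate,wedge,nail,valve]
Tick 7: prefer A, take mesh from B; A=[-] B=[clip] C=[flask,fin,crate,wedge,nail,valve,mesh]
Tick 8: prefer B, take clip from B; A=[-] B=[-] C=[flask,fin,crate,wedge,nail,valve,mesh,clip]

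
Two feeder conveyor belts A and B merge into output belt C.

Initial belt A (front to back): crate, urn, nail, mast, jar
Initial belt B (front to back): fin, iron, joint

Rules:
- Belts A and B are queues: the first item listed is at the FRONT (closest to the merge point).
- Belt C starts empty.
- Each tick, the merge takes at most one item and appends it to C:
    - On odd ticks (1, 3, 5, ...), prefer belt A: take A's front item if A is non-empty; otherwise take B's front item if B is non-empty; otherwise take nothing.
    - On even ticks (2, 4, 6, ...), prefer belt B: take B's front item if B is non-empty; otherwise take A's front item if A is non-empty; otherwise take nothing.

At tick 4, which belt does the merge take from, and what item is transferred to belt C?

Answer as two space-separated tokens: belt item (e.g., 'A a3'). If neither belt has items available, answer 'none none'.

Answer: B iron

Derivation:
Tick 1: prefer A, take crate from A; A=[urn,nail,mast,jar] B=[fin,iron,joint] C=[crate]
Tick 2: prefer B, take fin from B; A=[urn,nail,mast,jar] B=[iron,joint] C=[crate,fin]
Tick 3: prefer A, take urn from A; A=[nail,mast,jar] B=[iron,joint] C=[crate,fin,urn]
Tick 4: prefer B, take iron from B; A=[nail,mast,jar] B=[joint] C=[crate,fin,urn,iron]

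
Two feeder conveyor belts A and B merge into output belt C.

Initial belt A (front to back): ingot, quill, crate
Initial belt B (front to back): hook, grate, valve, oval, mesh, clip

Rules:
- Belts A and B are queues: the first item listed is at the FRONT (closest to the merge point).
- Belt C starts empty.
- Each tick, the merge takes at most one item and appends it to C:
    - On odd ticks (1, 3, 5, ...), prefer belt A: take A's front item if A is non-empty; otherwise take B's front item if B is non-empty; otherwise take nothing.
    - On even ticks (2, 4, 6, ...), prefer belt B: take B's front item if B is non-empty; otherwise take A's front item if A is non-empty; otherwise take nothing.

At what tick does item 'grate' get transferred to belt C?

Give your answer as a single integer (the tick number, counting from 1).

Answer: 4

Derivation:
Tick 1: prefer A, take ingot from A; A=[quill,crate] B=[hook,grate,valve,oval,mesh,clip] C=[ingot]
Tick 2: prefer B, take hook from B; A=[quill,crate] B=[grate,valve,oval,mesh,clip] C=[ingot,hook]
Tick 3: prefer A, take quill from A; A=[crate] B=[grate,valve,oval,mesh,clip] C=[ingot,hook,quill]
Tick 4: prefer B, take grate from B; A=[crate] B=[valve,oval,mesh,clip] C=[ingot,hook,quill,grate]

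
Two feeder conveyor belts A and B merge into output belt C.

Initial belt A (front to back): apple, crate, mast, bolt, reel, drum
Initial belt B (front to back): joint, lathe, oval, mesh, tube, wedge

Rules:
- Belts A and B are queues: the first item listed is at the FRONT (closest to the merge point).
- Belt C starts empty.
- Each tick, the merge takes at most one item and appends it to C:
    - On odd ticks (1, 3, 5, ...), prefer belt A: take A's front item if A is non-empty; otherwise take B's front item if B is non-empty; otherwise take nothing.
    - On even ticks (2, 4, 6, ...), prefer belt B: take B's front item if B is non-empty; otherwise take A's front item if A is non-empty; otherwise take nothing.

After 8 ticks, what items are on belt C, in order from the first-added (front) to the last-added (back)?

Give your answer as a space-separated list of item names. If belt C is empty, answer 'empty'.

Answer: apple joint crate lathe mast oval bolt mesh

Derivation:
Tick 1: prefer A, take apple from A; A=[crate,mast,bolt,reel,drum] B=[joint,lathe,oval,mesh,tube,wedge] C=[apple]
Tick 2: prefer B, take joint from B; A=[crate,mast,bolt,reel,drum] B=[lathe,oval,mesh,tube,wedge] C=[apple,joint]
Tick 3: prefer A, take crate from A; A=[mast,bolt,reel,drum] B=[lathe,oval,mesh,tube,wedge] C=[apple,joint,crate]
Tick 4: prefer B, take lathe from B; A=[mast,bolt,reel,drum] B=[oval,mesh,tube,wedge] C=[apple,joint,crate,lathe]
Tick 5: prefer A, take mast from A; A=[bolt,reel,drum] B=[oval,mesh,tube,wedge] C=[apple,joint,crate,lathe,mast]
Tick 6: prefer B, take oval from B; A=[bolt,reel,drum] B=[mesh,tube,wedge] C=[apple,joint,crate,lathe,mast,oval]
Tick 7: prefer A, take bolt from A; A=[reel,drum] B=[mesh,tube,wedge] C=[apple,joint,crate,lathe,mast,oval,bolt]
Tick 8: prefer B, take mesh from B; A=[reel,drum] B=[tube,wedge] C=[apple,joint,crate,lathe,mast,oval,bolt,mesh]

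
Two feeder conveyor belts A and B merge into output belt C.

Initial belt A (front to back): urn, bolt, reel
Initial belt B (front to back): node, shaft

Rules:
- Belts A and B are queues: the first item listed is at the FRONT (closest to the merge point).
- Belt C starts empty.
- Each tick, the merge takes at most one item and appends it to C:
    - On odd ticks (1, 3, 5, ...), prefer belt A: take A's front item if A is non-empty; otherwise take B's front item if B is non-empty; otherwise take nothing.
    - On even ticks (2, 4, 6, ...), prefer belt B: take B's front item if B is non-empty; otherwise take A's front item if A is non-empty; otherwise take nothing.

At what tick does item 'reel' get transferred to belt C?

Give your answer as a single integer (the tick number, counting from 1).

Answer: 5

Derivation:
Tick 1: prefer A, take urn from A; A=[bolt,reel] B=[node,shaft] C=[urn]
Tick 2: prefer B, take node from B; A=[bolt,reel] B=[shaft] C=[urn,node]
Tick 3: prefer A, take bolt from A; A=[reel] B=[shaft] C=[urn,node,bolt]
Tick 4: prefer B, take shaft from B; A=[reel] B=[-] C=[urn,node,bolt,shaft]
Tick 5: prefer A, take reel from A; A=[-] B=[-] C=[urn,node,bolt,shaft,reel]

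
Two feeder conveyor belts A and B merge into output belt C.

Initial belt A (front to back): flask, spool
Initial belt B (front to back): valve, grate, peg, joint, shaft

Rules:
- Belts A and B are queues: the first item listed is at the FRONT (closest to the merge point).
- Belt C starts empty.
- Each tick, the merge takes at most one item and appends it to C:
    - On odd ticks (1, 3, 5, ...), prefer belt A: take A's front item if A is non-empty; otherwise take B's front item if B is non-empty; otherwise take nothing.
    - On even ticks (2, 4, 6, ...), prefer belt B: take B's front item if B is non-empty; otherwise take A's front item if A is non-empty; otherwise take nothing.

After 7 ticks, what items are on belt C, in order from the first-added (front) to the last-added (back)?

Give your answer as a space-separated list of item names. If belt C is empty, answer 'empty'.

Tick 1: prefer A, take flask from A; A=[spool] B=[valve,grate,peg,joint,shaft] C=[flask]
Tick 2: prefer B, take valve from B; A=[spool] B=[grate,peg,joint,shaft] C=[flask,valve]
Tick 3: prefer A, take spool from A; A=[-] B=[grate,peg,joint,shaft] C=[flask,valve,spool]
Tick 4: prefer B, take grate from B; A=[-] B=[peg,joint,shaft] C=[flask,valve,spool,grate]
Tick 5: prefer A, take peg from B; A=[-] B=[joint,shaft] C=[flask,valve,spool,grate,peg]
Tick 6: prefer B, take joint from B; A=[-] B=[shaft] C=[flask,valve,spool,grate,peg,joint]
Tick 7: prefer A, take shaft from B; A=[-] B=[-] C=[flask,valve,spool,grate,peg,joint,shaft]

Answer: flask valve spool grate peg joint shaft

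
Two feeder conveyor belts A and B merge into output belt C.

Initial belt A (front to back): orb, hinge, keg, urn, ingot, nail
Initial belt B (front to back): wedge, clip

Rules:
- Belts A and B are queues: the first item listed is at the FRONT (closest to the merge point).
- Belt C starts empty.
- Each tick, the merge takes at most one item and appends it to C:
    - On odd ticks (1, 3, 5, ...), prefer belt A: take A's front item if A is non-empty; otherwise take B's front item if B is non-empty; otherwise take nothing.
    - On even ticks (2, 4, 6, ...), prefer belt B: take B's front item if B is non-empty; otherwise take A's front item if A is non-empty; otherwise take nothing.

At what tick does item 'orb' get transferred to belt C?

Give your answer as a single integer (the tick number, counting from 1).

Answer: 1

Derivation:
Tick 1: prefer A, take orb from A; A=[hinge,keg,urn,ingot,nail] B=[wedge,clip] C=[orb]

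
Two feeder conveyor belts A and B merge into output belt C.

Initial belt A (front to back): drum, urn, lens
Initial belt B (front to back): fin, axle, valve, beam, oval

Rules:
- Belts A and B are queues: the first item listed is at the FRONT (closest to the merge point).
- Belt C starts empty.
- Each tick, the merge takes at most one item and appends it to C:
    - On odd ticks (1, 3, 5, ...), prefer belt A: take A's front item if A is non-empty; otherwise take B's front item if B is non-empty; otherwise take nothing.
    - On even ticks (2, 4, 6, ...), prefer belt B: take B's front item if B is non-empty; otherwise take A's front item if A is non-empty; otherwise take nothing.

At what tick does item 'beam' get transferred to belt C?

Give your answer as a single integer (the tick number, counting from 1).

Answer: 7

Derivation:
Tick 1: prefer A, take drum from A; A=[urn,lens] B=[fin,axle,valve,beam,oval] C=[drum]
Tick 2: prefer B, take fin from B; A=[urn,lens] B=[axle,valve,beam,oval] C=[drum,fin]
Tick 3: prefer A, take urn from A; A=[lens] B=[axle,valve,beam,oval] C=[drum,fin,urn]
Tick 4: prefer B, take axle from B; A=[lens] B=[valve,beam,oval] C=[drum,fin,urn,axle]
Tick 5: prefer A, take lens from A; A=[-] B=[valve,beam,oval] C=[drum,fin,urn,axle,lens]
Tick 6: prefer B, take valve from B; A=[-] B=[beam,oval] C=[drum,fin,urn,axle,lens,valve]
Tick 7: prefer A, take beam from B; A=[-] B=[oval] C=[drum,fin,urn,axle,lens,valve,beam]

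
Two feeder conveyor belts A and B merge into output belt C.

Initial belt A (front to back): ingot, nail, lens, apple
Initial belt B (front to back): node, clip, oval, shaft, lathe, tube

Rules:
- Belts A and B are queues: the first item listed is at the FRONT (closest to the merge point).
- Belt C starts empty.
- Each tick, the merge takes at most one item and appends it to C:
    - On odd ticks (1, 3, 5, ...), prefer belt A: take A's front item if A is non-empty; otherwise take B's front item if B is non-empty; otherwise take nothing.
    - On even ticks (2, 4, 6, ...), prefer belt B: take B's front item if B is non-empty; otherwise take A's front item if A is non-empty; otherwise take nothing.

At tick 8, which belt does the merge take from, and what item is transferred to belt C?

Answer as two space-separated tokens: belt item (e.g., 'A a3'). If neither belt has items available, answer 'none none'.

Tick 1: prefer A, take ingot from A; A=[nail,lens,apple] B=[node,clip,oval,shaft,lathe,tube] C=[ingot]
Tick 2: prefer B, take node from B; A=[nail,lens,apple] B=[clip,oval,shaft,lathe,tube] C=[ingot,node]
Tick 3: prefer A, take nail from A; A=[lens,apple] B=[clip,oval,shaft,lathe,tube] C=[ingot,node,nail]
Tick 4: prefer B, take clip from B; A=[lens,apple] B=[oval,shaft,lathe,tube] C=[ingot,node,nail,clip]
Tick 5: prefer A, take lens from A; A=[apple] B=[oval,shaft,lathe,tube] C=[ingot,node,nail,clip,lens]
Tick 6: prefer B, take oval from B; A=[apple] B=[shaft,lathe,tube] C=[ingot,node,nail,clip,lens,oval]
Tick 7: prefer A, take apple from A; A=[-] B=[shaft,lathe,tube] C=[ingot,node,nail,clip,lens,oval,apple]
Tick 8: prefer B, take shaft from B; A=[-] B=[lathe,tube] C=[ingot,node,nail,clip,lens,oval,apple,shaft]

Answer: B shaft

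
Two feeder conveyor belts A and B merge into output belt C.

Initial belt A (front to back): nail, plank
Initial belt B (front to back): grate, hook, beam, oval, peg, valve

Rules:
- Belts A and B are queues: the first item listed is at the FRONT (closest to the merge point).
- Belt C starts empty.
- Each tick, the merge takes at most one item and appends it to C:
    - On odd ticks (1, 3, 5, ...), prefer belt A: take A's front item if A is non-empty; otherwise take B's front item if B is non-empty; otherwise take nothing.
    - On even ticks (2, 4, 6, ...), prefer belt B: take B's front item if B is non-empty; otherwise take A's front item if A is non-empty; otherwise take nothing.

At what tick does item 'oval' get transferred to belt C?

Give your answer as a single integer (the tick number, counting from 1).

Answer: 6

Derivation:
Tick 1: prefer A, take nail from A; A=[plank] B=[grate,hook,beam,oval,peg,valve] C=[nail]
Tick 2: prefer B, take grate from B; A=[plank] B=[hook,beam,oval,peg,valve] C=[nail,grate]
Tick 3: prefer A, take plank from A; A=[-] B=[hook,beam,oval,peg,valve] C=[nail,grate,plank]
Tick 4: prefer B, take hook from B; A=[-] B=[beam,oval,peg,valve] C=[nail,grate,plank,hook]
Tick 5: prefer A, take beam from B; A=[-] B=[oval,peg,valve] C=[nail,grate,plank,hook,beam]
Tick 6: prefer B, take oval from B; A=[-] B=[peg,valve] C=[nail,grate,plank,hook,beam,oval]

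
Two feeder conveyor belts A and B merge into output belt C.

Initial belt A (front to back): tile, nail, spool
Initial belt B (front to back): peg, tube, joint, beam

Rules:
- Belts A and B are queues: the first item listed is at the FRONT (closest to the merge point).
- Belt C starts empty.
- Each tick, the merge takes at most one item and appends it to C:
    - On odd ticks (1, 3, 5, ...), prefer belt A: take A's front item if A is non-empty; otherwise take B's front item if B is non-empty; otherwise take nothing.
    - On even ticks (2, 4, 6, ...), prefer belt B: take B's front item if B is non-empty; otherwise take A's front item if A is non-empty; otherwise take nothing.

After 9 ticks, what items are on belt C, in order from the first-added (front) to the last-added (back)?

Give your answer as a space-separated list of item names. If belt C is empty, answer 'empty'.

Answer: tile peg nail tube spool joint beam

Derivation:
Tick 1: prefer A, take tile from A; A=[nail,spool] B=[peg,tube,joint,beam] C=[tile]
Tick 2: prefer B, take peg from B; A=[nail,spool] B=[tube,joint,beam] C=[tile,peg]
Tick 3: prefer A, take nail from A; A=[spool] B=[tube,joint,beam] C=[tile,peg,nail]
Tick 4: prefer B, take tube from B; A=[spool] B=[joint,beam] C=[tile,peg,nail,tube]
Tick 5: prefer A, take spool from A; A=[-] B=[joint,beam] C=[tile,peg,nail,tube,spool]
Tick 6: prefer B, take joint from B; A=[-] B=[beam] C=[tile,peg,nail,tube,spool,joint]
Tick 7: prefer A, take beam from B; A=[-] B=[-] C=[tile,peg,nail,tube,spool,joint,beam]
Tick 8: prefer B, both empty, nothing taken; A=[-] B=[-] C=[tile,peg,nail,tube,spool,joint,beam]
Tick 9: prefer A, both empty, nothing taken; A=[-] B=[-] C=[tile,peg,nail,tube,spool,joint,beam]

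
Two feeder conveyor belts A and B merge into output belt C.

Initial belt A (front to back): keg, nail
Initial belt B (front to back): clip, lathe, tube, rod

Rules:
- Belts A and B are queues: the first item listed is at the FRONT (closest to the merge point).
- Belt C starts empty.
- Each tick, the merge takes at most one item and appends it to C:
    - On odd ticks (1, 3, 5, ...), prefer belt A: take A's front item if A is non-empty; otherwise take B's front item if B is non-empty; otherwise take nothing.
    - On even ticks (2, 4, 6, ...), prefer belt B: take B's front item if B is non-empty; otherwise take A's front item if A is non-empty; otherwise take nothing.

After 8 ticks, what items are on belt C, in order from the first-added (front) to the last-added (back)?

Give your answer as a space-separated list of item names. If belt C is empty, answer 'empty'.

Answer: keg clip nail lathe tube rod

Derivation:
Tick 1: prefer A, take keg from A; A=[nail] B=[clip,lathe,tube,rod] C=[keg]
Tick 2: prefer B, take clip from B; A=[nail] B=[lathe,tube,rod] C=[keg,clip]
Tick 3: prefer A, take nail from A; A=[-] B=[lathe,tube,rod] C=[keg,clip,nail]
Tick 4: prefer B, take lathe from B; A=[-] B=[tube,rod] C=[keg,clip,nail,lathe]
Tick 5: prefer A, take tube from B; A=[-] B=[rod] C=[keg,clip,nail,lathe,tube]
Tick 6: prefer B, take rod from B; A=[-] B=[-] C=[keg,clip,nail,lathe,tube,rod]
Tick 7: prefer A, both empty, nothing taken; A=[-] B=[-] C=[keg,clip,nail,lathe,tube,rod]
Tick 8: prefer B, both empty, nothing taken; A=[-] B=[-] C=[keg,clip,nail,lathe,tube,rod]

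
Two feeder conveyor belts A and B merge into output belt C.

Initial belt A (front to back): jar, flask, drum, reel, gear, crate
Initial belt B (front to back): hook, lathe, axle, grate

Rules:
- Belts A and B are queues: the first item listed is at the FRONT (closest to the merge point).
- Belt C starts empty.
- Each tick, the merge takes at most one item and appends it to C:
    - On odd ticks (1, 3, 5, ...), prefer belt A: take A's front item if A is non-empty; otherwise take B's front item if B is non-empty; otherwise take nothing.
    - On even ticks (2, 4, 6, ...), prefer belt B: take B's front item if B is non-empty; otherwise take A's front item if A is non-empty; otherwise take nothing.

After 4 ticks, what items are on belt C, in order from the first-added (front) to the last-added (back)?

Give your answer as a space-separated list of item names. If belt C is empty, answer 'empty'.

Answer: jar hook flask lathe

Derivation:
Tick 1: prefer A, take jar from A; A=[flask,drum,reel,gear,crate] B=[hook,lathe,axle,grate] C=[jar]
Tick 2: prefer B, take hook from B; A=[flask,drum,reel,gear,crate] B=[lathe,axle,grate] C=[jar,hook]
Tick 3: prefer A, take flask from A; A=[drum,reel,gear,crate] B=[lathe,axle,grate] C=[jar,hook,flask]
Tick 4: prefer B, take lathe from B; A=[drum,reel,gear,crate] B=[axle,grate] C=[jar,hook,flask,lathe]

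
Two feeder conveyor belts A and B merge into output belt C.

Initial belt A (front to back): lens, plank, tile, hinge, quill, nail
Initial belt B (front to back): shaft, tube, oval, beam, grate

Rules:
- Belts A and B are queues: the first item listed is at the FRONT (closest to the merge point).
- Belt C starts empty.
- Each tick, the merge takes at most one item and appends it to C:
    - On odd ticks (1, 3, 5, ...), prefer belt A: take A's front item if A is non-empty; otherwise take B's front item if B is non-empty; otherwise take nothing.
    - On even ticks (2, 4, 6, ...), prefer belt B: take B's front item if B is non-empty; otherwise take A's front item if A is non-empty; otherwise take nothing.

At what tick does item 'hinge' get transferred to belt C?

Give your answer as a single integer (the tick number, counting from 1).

Tick 1: prefer A, take lens from A; A=[plank,tile,hinge,quill,nail] B=[shaft,tube,oval,beam,grate] C=[lens]
Tick 2: prefer B, take shaft from B; A=[plank,tile,hinge,quill,nail] B=[tube,oval,beam,grate] C=[lens,shaft]
Tick 3: prefer A, take plank from A; A=[tile,hinge,quill,nail] B=[tube,oval,beam,grate] C=[lens,shaft,plank]
Tick 4: prefer B, take tube from B; A=[tile,hinge,quill,nail] B=[oval,beam,grate] C=[lens,shaft,plank,tube]
Tick 5: prefer A, take tile from A; A=[hinge,quill,nail] B=[oval,beam,grate] C=[lens,shaft,plank,tube,tile]
Tick 6: prefer B, take oval from B; A=[hinge,quill,nail] B=[beam,grate] C=[lens,shaft,plank,tube,tile,oval]
Tick 7: prefer A, take hinge from A; A=[quill,nail] B=[beam,grate] C=[lens,shaft,plank,tube,tile,oval,hinge]

Answer: 7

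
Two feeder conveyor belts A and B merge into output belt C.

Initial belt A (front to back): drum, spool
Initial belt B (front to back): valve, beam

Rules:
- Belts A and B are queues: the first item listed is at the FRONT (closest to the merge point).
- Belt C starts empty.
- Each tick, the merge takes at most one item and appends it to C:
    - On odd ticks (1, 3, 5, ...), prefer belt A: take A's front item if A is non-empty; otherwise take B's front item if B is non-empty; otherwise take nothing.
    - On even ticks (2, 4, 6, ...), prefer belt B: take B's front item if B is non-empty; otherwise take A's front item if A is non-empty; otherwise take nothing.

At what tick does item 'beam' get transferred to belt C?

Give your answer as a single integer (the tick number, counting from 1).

Tick 1: prefer A, take drum from A; A=[spool] B=[valve,beam] C=[drum]
Tick 2: prefer B, take valve from B; A=[spool] B=[beam] C=[drum,valve]
Tick 3: prefer A, take spool from A; A=[-] B=[beam] C=[drum,valve,spool]
Tick 4: prefer B, take beam from B; A=[-] B=[-] C=[drum,valve,spool,beam]

Answer: 4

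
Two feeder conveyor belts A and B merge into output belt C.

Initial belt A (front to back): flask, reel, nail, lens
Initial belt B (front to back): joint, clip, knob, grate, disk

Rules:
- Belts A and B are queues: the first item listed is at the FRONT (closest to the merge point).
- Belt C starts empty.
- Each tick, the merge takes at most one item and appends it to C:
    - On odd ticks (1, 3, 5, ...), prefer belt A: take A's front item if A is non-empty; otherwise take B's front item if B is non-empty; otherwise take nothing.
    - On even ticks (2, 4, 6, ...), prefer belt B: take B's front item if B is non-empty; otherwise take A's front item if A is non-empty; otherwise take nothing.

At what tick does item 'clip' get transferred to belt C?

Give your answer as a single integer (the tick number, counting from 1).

Tick 1: prefer A, take flask from A; A=[reel,nail,lens] B=[joint,clip,knob,grate,disk] C=[flask]
Tick 2: prefer B, take joint from B; A=[reel,nail,lens] B=[clip,knob,grate,disk] C=[flask,joint]
Tick 3: prefer A, take reel from A; A=[nail,lens] B=[clip,knob,grate,disk] C=[flask,joint,reel]
Tick 4: prefer B, take clip from B; A=[nail,lens] B=[knob,grate,disk] C=[flask,joint,reel,clip]

Answer: 4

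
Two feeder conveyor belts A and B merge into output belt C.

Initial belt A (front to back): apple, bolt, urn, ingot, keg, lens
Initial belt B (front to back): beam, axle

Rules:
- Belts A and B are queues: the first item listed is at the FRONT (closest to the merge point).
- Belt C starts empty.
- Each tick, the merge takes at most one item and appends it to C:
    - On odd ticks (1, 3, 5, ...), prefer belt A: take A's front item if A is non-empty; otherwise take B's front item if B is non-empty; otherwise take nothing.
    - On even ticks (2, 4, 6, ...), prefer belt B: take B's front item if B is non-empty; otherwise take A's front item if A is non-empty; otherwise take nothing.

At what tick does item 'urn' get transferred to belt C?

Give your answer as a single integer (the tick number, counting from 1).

Answer: 5

Derivation:
Tick 1: prefer A, take apple from A; A=[bolt,urn,ingot,keg,lens] B=[beam,axle] C=[apple]
Tick 2: prefer B, take beam from B; A=[bolt,urn,ingot,keg,lens] B=[axle] C=[apple,beam]
Tick 3: prefer A, take bolt from A; A=[urn,ingot,keg,lens] B=[axle] C=[apple,beam,bolt]
Tick 4: prefer B, take axle from B; A=[urn,ingot,keg,lens] B=[-] C=[apple,beam,bolt,axle]
Tick 5: prefer A, take urn from A; A=[ingot,keg,lens] B=[-] C=[apple,beam,bolt,axle,urn]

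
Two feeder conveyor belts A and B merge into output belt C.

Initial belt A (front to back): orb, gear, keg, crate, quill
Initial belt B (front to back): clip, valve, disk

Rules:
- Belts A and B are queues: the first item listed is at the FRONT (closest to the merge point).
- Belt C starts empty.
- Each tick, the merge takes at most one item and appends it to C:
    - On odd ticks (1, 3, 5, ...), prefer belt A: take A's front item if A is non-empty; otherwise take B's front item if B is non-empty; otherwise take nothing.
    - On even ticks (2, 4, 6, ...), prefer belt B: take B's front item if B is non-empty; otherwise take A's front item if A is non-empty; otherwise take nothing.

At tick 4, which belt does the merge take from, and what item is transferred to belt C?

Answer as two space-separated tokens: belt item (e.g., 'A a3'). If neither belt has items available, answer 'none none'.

Tick 1: prefer A, take orb from A; A=[gear,keg,crate,quill] B=[clip,valve,disk] C=[orb]
Tick 2: prefer B, take clip from B; A=[gear,keg,crate,quill] B=[valve,disk] C=[orb,clip]
Tick 3: prefer A, take gear from A; A=[keg,crate,quill] B=[valve,disk] C=[orb,clip,gear]
Tick 4: prefer B, take valve from B; A=[keg,crate,quill] B=[disk] C=[orb,clip,gear,valve]

Answer: B valve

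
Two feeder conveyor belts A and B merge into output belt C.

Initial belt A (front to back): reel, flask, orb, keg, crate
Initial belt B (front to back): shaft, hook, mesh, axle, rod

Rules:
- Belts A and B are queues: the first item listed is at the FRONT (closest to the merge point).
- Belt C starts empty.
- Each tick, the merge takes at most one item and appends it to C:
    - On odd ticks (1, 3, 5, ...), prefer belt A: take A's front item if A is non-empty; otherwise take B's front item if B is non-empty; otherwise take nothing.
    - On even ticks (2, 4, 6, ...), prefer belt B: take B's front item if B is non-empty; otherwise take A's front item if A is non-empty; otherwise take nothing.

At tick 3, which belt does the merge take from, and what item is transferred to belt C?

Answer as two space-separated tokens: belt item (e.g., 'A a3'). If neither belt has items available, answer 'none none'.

Tick 1: prefer A, take reel from A; A=[flask,orb,keg,crate] B=[shaft,hook,mesh,axle,rod] C=[reel]
Tick 2: prefer B, take shaft from B; A=[flask,orb,keg,crate] B=[hook,mesh,axle,rod] C=[reel,shaft]
Tick 3: prefer A, take flask from A; A=[orb,keg,crate] B=[hook,mesh,axle,rod] C=[reel,shaft,flask]

Answer: A flask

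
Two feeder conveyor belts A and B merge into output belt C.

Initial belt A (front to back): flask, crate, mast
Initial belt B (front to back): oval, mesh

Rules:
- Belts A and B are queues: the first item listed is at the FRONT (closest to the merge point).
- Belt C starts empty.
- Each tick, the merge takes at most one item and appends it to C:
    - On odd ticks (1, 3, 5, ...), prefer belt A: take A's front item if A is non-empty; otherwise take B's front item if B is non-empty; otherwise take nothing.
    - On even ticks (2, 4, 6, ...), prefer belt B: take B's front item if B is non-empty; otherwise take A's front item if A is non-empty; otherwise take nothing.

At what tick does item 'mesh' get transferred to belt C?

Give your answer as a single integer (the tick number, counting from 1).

Tick 1: prefer A, take flask from A; A=[crate,mast] B=[oval,mesh] C=[flask]
Tick 2: prefer B, take oval from B; A=[crate,mast] B=[mesh] C=[flask,oval]
Tick 3: prefer A, take crate from A; A=[mast] B=[mesh] C=[flask,oval,crate]
Tick 4: prefer B, take mesh from B; A=[mast] B=[-] C=[flask,oval,crate,mesh]

Answer: 4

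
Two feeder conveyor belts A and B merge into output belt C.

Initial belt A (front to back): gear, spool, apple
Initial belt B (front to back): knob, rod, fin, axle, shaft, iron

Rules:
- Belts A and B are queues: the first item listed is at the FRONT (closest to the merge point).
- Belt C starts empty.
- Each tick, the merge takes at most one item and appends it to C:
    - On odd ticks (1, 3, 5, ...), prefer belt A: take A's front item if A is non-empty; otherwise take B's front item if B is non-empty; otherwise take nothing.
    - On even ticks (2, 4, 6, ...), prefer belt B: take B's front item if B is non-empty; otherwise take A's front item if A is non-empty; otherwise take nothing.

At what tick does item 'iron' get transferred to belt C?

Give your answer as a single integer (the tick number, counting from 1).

Tick 1: prefer A, take gear from A; A=[spool,apple] B=[knob,rod,fin,axle,shaft,iron] C=[gear]
Tick 2: prefer B, take knob from B; A=[spool,apple] B=[rod,fin,axle,shaft,iron] C=[gear,knob]
Tick 3: prefer A, take spool from A; A=[apple] B=[rod,fin,axle,shaft,iron] C=[gear,knob,spool]
Tick 4: prefer B, take rod from B; A=[apple] B=[fin,axle,shaft,iron] C=[gear,knob,spool,rod]
Tick 5: prefer A, take apple from A; A=[-] B=[fin,axle,shaft,iron] C=[gear,knob,spool,rod,apple]
Tick 6: prefer B, take fin from B; A=[-] B=[axle,shaft,iron] C=[gear,knob,spool,rod,apple,fin]
Tick 7: prefer A, take axle from B; A=[-] B=[shaft,iron] C=[gear,knob,spool,rod,apple,fin,axle]
Tick 8: prefer B, take shaft from B; A=[-] B=[iron] C=[gear,knob,spool,rod,apple,fin,axle,shaft]
Tick 9: prefer A, take iron from B; A=[-] B=[-] C=[gear,knob,spool,rod,apple,fin,axle,shaft,iron]

Answer: 9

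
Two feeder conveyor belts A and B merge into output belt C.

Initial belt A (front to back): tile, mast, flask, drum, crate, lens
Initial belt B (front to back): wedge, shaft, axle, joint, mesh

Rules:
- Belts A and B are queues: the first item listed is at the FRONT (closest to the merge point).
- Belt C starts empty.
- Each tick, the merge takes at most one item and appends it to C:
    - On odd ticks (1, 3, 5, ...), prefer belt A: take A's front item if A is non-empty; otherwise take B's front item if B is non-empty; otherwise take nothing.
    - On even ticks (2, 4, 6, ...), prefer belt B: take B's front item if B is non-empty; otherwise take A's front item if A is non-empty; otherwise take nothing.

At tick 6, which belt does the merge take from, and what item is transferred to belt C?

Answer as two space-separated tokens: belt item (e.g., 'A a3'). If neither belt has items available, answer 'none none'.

Answer: B axle

Derivation:
Tick 1: prefer A, take tile from A; A=[mast,flask,drum,crate,lens] B=[wedge,shaft,axle,joint,mesh] C=[tile]
Tick 2: prefer B, take wedge from B; A=[mast,flask,drum,crate,lens] B=[shaft,axle,joint,mesh] C=[tile,wedge]
Tick 3: prefer A, take mast from A; A=[flask,drum,crate,lens] B=[shaft,axle,joint,mesh] C=[tile,wedge,mast]
Tick 4: prefer B, take shaft from B; A=[flask,drum,crate,lens] B=[axle,joint,mesh] C=[tile,wedge,mast,shaft]
Tick 5: prefer A, take flask from A; A=[drum,crate,lens] B=[axle,joint,mesh] C=[tile,wedge,mast,shaft,flask]
Tick 6: prefer B, take axle from B; A=[drum,crate,lens] B=[joint,mesh] C=[tile,wedge,mast,shaft,flask,axle]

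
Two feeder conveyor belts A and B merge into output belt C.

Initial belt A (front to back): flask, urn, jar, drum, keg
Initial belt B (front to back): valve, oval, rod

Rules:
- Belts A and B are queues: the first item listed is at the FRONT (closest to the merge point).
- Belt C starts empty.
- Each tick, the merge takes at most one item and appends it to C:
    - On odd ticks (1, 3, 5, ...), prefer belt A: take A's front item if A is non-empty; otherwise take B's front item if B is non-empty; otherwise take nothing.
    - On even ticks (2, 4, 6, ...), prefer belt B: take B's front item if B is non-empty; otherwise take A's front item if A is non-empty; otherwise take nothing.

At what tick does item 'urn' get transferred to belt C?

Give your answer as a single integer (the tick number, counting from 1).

Answer: 3

Derivation:
Tick 1: prefer A, take flask from A; A=[urn,jar,drum,keg] B=[valve,oval,rod] C=[flask]
Tick 2: prefer B, take valve from B; A=[urn,jar,drum,keg] B=[oval,rod] C=[flask,valve]
Tick 3: prefer A, take urn from A; A=[jar,drum,keg] B=[oval,rod] C=[flask,valve,urn]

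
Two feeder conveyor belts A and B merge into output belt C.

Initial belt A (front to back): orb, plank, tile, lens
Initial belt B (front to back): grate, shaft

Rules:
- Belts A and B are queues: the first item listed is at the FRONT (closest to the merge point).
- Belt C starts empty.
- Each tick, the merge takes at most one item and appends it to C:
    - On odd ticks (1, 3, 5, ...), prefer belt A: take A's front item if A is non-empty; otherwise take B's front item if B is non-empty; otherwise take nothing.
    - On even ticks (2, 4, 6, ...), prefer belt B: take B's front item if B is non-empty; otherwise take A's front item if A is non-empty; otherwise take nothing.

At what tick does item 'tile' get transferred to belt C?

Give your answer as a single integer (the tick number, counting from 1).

Tick 1: prefer A, take orb from A; A=[plank,tile,lens] B=[grate,shaft] C=[orb]
Tick 2: prefer B, take grate from B; A=[plank,tile,lens] B=[shaft] C=[orb,grate]
Tick 3: prefer A, take plank from A; A=[tile,lens] B=[shaft] C=[orb,grate,plank]
Tick 4: prefer B, take shaft from B; A=[tile,lens] B=[-] C=[orb,grate,plank,shaft]
Tick 5: prefer A, take tile from A; A=[lens] B=[-] C=[orb,grate,plank,shaft,tile]

Answer: 5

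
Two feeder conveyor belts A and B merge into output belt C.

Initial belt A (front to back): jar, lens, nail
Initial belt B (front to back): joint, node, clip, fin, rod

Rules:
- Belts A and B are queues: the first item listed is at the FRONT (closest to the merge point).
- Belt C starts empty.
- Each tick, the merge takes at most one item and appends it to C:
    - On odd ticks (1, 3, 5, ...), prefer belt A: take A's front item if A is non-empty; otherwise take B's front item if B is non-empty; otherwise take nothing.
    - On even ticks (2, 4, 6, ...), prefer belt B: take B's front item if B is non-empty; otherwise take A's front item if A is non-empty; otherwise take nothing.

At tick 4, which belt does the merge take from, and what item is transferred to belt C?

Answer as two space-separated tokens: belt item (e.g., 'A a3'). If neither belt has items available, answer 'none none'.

Tick 1: prefer A, take jar from A; A=[lens,nail] B=[joint,node,clip,fin,rod] C=[jar]
Tick 2: prefer B, take joint from B; A=[lens,nail] B=[node,clip,fin,rod] C=[jar,joint]
Tick 3: prefer A, take lens from A; A=[nail] B=[node,clip,fin,rod] C=[jar,joint,lens]
Tick 4: prefer B, take node from B; A=[nail] B=[clip,fin,rod] C=[jar,joint,lens,node]

Answer: B node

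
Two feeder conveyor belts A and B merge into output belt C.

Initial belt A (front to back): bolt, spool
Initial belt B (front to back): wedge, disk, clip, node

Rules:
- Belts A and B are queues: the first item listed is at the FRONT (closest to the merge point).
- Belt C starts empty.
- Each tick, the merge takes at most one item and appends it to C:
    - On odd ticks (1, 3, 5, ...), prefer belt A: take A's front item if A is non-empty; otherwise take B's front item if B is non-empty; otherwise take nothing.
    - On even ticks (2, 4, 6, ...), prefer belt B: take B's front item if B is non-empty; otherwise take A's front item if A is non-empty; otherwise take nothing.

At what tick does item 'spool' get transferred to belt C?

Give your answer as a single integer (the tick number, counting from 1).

Answer: 3

Derivation:
Tick 1: prefer A, take bolt from A; A=[spool] B=[wedge,disk,clip,node] C=[bolt]
Tick 2: prefer B, take wedge from B; A=[spool] B=[disk,clip,node] C=[bolt,wedge]
Tick 3: prefer A, take spool from A; A=[-] B=[disk,clip,node] C=[bolt,wedge,spool]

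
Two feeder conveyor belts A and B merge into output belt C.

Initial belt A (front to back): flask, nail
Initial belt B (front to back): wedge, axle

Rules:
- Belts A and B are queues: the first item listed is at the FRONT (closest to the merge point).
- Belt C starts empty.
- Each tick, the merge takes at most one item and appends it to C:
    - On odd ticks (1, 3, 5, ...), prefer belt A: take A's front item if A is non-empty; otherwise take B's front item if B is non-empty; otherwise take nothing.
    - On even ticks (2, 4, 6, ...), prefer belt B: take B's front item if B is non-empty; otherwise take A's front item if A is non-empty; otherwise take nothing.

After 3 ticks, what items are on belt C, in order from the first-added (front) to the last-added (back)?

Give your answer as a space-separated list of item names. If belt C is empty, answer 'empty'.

Answer: flask wedge nail

Derivation:
Tick 1: prefer A, take flask from A; A=[nail] B=[wedge,axle] C=[flask]
Tick 2: prefer B, take wedge from B; A=[nail] B=[axle] C=[flask,wedge]
Tick 3: prefer A, take nail from A; A=[-] B=[axle] C=[flask,wedge,nail]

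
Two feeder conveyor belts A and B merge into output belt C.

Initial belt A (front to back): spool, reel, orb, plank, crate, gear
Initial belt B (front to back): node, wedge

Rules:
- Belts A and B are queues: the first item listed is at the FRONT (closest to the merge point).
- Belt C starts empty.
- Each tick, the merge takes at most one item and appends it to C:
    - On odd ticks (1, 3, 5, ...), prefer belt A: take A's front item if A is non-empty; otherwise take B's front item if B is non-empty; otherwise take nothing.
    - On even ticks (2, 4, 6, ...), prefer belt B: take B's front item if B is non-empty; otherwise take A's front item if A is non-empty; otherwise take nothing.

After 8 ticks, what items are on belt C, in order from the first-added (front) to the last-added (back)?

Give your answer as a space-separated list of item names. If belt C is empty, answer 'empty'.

Answer: spool node reel wedge orb plank crate gear

Derivation:
Tick 1: prefer A, take spool from A; A=[reel,orb,plank,crate,gear] B=[node,wedge] C=[spool]
Tick 2: prefer B, take node from B; A=[reel,orb,plank,crate,gear] B=[wedge] C=[spool,node]
Tick 3: prefer A, take reel from A; A=[orb,plank,crate,gear] B=[wedge] C=[spool,node,reel]
Tick 4: prefer B, take wedge from B; A=[orb,plank,crate,gear] B=[-] C=[spool,node,reel,wedge]
Tick 5: prefer A, take orb from A; A=[plank,crate,gear] B=[-] C=[spool,node,reel,wedge,orb]
Tick 6: prefer B, take plank from A; A=[crate,gear] B=[-] C=[spool,node,reel,wedge,orb,plank]
Tick 7: prefer A, take crate from A; A=[gear] B=[-] C=[spool,node,reel,wedge,orb,plank,crate]
Tick 8: prefer B, take gear from A; A=[-] B=[-] C=[spool,node,reel,wedge,orb,plank,crate,gear]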